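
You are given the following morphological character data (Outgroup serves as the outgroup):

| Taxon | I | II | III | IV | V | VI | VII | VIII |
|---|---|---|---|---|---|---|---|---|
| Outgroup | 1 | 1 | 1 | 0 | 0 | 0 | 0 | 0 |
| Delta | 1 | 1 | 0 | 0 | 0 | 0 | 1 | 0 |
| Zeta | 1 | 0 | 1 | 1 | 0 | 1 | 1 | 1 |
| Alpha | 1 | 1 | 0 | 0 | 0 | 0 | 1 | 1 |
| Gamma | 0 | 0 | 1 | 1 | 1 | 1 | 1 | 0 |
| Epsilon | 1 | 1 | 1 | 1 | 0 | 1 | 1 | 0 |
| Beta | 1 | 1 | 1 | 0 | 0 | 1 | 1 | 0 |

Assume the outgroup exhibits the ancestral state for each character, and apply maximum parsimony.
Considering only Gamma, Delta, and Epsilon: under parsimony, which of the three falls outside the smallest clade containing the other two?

Character polarity is set by the outgroup: the derived state is whichever differs from the outgroup's state, so for I, II, III the derived state is '0', and for the remaining characters it is '1'.
I: derived state '0' in Gamma only — an autapomorphy, so it tells us nothing about relationships among taxa.
Only Gamma and Zeta show the derived state '0' for II, supporting them as a clade.
Only Alpha and Delta show the derived state '0' for III, supporting them as a clade.
Only Epsilon, Gamma, and Zeta show the derived state '1' for IV, supporting them as a clade.
V (derived state '1') is unique to Gamma (autapomorphy; uninformative for grouping).
Only Beta, Epsilon, Gamma, and Zeta show the derived state '1' for VI, supporting them as a clade.
All ingroup taxa share the derived state '1' for VII; it defines the ingroup but does not resolve relationships within it.
VIII groups Alpha and Zeta, which is incompatible with the clades supported by the remaining characters; treating it as convergent (homoplasy) costs fewer steps than any alternative tree.
Most parsimonious ingroup topology: ((Delta,Alpha),(((Zeta,Gamma),Epsilon),Beta)).
Gamma and Epsilon share a more recent common ancestor with each other than either does with Delta, so Delta is the least closely related of the three.

Delta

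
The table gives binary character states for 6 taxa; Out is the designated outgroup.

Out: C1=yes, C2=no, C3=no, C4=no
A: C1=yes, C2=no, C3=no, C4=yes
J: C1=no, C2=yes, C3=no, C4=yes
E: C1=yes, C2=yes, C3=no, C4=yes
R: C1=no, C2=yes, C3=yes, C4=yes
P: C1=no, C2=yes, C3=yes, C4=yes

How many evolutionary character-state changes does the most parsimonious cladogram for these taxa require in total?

4

Character polarity is set by the outgroup: the derived state is whichever differs from the outgroup's state, so for C1 the derived state is 'no', and for the remaining characters it is 'yes'.
C1 (derived state 'no') is shared by J, P, and R — a synapomorphy uniting that clade.
Only E, J, P, and R show the derived state 'yes' for C2, supporting them as a clade.
C3: derived state 'yes' in P and R only — synapomorphy for {P, R}.
C4 (derived state 'yes') is shared by all ingroup taxa — unites the whole ingroup.
Most parsimonious ingroup topology: (A,((J,(R,P)),E)).
Changes per character on this tree: C1: 1; C2: 1; C3: 1; C4: 1.
Total = 4.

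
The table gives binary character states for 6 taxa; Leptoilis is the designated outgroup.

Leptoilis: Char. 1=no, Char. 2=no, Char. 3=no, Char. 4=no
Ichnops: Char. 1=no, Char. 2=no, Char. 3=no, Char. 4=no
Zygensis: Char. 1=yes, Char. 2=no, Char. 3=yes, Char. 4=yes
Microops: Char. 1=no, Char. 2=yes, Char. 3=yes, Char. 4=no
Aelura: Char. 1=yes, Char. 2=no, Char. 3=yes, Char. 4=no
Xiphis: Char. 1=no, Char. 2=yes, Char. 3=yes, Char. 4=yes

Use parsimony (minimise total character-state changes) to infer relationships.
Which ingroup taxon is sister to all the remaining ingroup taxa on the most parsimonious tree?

Ichnops

The outgroup has state 'no' for every character, so 'yes' is the derived state throughout.
Only Aelura and Zygensis show the derived state 'yes' for Char. 1, supporting them as a clade.
Char. 2: derived state 'yes' in Microops and Xiphis only — synapomorphy for {Microops, Xiphis}.
Only Aelura, Microops, Xiphis, and Zygensis show the derived state 'yes' for Char. 3, supporting them as a clade.
Char. 4 (state 'yes') occurs in Xiphis and Zygensis but conflicts with the nesting implied by the other characters — most parsimoniously interpreted as homoplasy.
Most parsimonious ingroup topology: (Ichnops,((Zygensis,Aelura),(Microops,Xiphis))).
Ichnops is sister to the clade containing all other ingroup taxa, so it is the earliest-diverging (most basal) ingroup lineage.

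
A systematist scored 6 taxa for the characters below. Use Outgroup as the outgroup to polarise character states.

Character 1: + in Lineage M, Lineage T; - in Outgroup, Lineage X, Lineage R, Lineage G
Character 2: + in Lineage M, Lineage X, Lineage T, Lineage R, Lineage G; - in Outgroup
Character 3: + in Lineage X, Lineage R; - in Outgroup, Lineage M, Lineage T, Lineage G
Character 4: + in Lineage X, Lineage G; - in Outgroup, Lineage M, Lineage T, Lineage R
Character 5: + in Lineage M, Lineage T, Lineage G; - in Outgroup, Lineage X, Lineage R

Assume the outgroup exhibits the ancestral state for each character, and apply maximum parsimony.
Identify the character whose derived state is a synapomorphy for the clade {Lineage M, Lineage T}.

Character 1

The outgroup has state '-' for every character, so '+' is the derived state throughout.
Only Lineage M and Lineage T show the derived state '+' for Character 1, supporting them as a clade.
All ingroup taxa share the derived state '+' for Character 2; it defines the ingroup but does not resolve relationships within it.
Character 3: derived state '+' in Lineage R and Lineage X only — synapomorphy for {Lineage R, Lineage X}.
Character 4 groups Lineage G and Lineage X, which is incompatible with the clades supported by the remaining characters; treating it as convergent (homoplasy) costs fewer steps than any alternative tree.
Only Lineage G, Lineage M, and Lineage T show the derived state '+' for Character 5, supporting them as a clade.
Most parsimonious ingroup topology: (((Lineage M,Lineage T),Lineage G),(Lineage X,Lineage R)).
The clade {Lineage M, Lineage T} is supported by Character 1: its derived state '+' occurs in exactly those taxa and in no other taxon (including the outgroup).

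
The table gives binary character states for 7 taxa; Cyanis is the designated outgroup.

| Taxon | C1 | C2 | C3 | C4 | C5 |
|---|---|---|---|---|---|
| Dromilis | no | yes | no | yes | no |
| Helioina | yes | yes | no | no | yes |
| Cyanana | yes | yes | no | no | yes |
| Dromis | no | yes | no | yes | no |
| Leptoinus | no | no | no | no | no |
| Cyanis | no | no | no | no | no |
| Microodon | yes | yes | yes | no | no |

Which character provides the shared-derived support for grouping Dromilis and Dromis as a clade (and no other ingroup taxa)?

The outgroup has state 'no' for every character, so 'yes' is the derived state throughout.
C1 (derived state 'yes') is shared by Cyanana, Helioina, and Microodon — a synapomorphy uniting that clade.
Only Cyanana, Dromilis, Dromis, Helioina, and Microodon show the derived state 'yes' for C2, supporting them as a clade.
C3 (derived state 'yes') is unique to Microodon (autapomorphy; uninformative for grouping).
C4 (derived state 'yes') is shared by Dromilis and Dromis — a synapomorphy uniting that clade.
C5: derived state 'yes' in Cyanana and Helioina only — synapomorphy for {Cyanana, Helioina}.
Most parsimonious ingroup topology: (((Microodon,(Cyanana,Helioina)),(Dromis,Dromilis)),Leptoinus).
The clade {Dromilis, Dromis} is supported by C4: its derived state 'yes' occurs in exactly those taxa and in no other taxon (including the outgroup).

C4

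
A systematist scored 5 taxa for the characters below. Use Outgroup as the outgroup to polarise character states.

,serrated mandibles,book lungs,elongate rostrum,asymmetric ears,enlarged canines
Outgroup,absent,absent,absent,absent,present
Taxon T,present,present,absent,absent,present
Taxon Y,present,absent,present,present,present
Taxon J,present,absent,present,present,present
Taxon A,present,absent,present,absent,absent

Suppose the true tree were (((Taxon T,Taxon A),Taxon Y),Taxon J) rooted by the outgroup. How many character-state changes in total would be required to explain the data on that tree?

7

Map each character onto (((Taxon T,Taxon A),Taxon Y),Taxon J) (rooted by Outgroup) and count the minimum state changes it requires (Fitch parsimony):
serrated mandibles: 1; book lungs: 1; elongate rostrum: 2; asymmetric ears: 2; enlarged canines: 1.
Total tree length = 7.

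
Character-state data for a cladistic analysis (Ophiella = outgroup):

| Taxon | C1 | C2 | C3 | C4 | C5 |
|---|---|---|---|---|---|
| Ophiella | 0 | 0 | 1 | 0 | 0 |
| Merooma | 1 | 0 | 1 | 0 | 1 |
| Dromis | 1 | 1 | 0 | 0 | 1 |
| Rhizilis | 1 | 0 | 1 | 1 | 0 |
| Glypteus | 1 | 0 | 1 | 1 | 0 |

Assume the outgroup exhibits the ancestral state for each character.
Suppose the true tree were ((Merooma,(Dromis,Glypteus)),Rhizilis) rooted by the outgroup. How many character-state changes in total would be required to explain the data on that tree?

Map each character onto ((Merooma,(Dromis,Glypteus)),Rhizilis) (rooted by Ophiella) and count the minimum state changes it requires (Fitch parsimony):
C1: 1; C2: 1; C3: 1; C4: 2; C5: 2.
Total tree length = 7.

7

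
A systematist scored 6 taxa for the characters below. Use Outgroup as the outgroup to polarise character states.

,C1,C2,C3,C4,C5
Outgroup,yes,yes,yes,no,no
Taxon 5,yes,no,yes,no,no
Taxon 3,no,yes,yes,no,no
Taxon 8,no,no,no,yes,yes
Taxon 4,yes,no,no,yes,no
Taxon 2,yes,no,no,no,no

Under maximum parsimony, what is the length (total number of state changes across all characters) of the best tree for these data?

6

Character polarity is set by the outgroup: the derived state is whichever differs from the outgroup's state, so for C1, C2, C3 the derived state is 'no', and for the remaining characters it is 'yes'.
C1 groups Taxon 3 and Taxon 8, which is incompatible with the clades supported by the remaining characters; treating it as convergent (homoplasy) costs fewer steps than any alternative tree.
Only Taxon 2, Taxon 4, Taxon 5, and Taxon 8 show the derived state 'no' for C2, supporting them as a clade.
C3: derived state 'no' in Taxon 2, Taxon 4, and Taxon 8 only — synapomorphy for {Taxon 2, Taxon 4, Taxon 8}.
Only Taxon 4 and Taxon 8 show the derived state 'yes' for C4, supporting them as a clade.
C5: derived state 'yes' in Taxon 8 only — an autapomorphy, so it tells us nothing about relationships among taxa.
Most parsimonious ingroup topology: (Taxon 3,((Taxon 2,(Taxon 8,Taxon 4)),Taxon 5)).
Changes per character on this tree: C1: 2; C2: 1; C3: 1; C4: 1; C5: 1.
Total = 6.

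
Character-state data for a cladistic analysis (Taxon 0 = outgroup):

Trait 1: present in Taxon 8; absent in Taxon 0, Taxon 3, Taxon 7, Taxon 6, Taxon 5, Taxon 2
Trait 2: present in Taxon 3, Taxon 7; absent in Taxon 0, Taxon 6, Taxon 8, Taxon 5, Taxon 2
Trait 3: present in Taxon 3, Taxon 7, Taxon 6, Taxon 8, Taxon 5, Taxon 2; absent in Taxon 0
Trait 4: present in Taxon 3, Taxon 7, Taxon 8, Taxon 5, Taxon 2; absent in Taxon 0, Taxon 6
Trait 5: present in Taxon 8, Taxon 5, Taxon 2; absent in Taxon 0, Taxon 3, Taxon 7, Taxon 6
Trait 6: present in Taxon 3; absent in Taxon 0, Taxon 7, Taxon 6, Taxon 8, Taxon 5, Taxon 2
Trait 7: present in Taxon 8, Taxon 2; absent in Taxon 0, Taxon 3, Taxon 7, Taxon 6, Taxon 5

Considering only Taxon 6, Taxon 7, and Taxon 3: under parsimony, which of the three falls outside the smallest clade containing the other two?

Taxon 6

The outgroup has state 'absent' for every character, so 'present' is the derived state throughout.
Trait 1: derived state 'present' in Taxon 8 only — an autapomorphy, so it tells us nothing about relationships among taxa.
Trait 2: derived state 'present' in Taxon 3 and Taxon 7 only — synapomorphy for {Taxon 3, Taxon 7}.
Trait 3 (derived state 'present') is shared by all ingroup taxa — unites the whole ingroup.
Only Taxon 2, Taxon 3, Taxon 5, Taxon 7, and Taxon 8 show the derived state 'present' for Trait 4, supporting them as a clade.
Trait 5 (derived state 'present') is shared by Taxon 2, Taxon 5, and Taxon 8 — a synapomorphy uniting that clade.
Trait 6: derived state 'present' in Taxon 3 only — an autapomorphy, so it tells us nothing about relationships among taxa.
Trait 7 (derived state 'present') is shared by Taxon 2 and Taxon 8 — a synapomorphy uniting that clade.
Most parsimonious ingroup topology: (((Taxon 3,Taxon 7),((Taxon 8,Taxon 2),Taxon 5)),Taxon 6).
Taxon 3 and Taxon 7 share a more recent common ancestor with each other than either does with Taxon 6, so Taxon 6 is the least closely related of the three.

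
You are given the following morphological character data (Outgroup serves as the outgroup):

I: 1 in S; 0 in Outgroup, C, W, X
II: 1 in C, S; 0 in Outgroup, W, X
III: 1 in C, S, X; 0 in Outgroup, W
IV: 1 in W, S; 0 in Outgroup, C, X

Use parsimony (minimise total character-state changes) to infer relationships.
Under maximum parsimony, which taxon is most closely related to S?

C

The outgroup has state '0' for every character, so '1' is the derived state throughout.
I: derived state '1' in S only — an autapomorphy, so it tells us nothing about relationships among taxa.
Only C and S show the derived state '1' for II, supporting them as a clade.
III (derived state '1') is shared by C, S, and X — a synapomorphy uniting that clade.
IV groups S and W, which is incompatible with the clades supported by the remaining characters; treating it as convergent (homoplasy) costs fewer steps than any alternative tree.
Most parsimonious ingroup topology: (((C,S),X),W).
S and C form a cherry on this tree, so they are sister taxa.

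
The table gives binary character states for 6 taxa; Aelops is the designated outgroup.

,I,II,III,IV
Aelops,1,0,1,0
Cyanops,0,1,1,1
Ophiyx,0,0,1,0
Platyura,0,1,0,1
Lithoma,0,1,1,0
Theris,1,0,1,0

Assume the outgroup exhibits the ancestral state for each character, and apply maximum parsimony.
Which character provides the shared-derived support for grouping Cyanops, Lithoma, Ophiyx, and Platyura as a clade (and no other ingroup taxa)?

Character polarity is set by the outgroup: the derived state is whichever differs from the outgroup's state, so for I, III the derived state is '0', and for the remaining characters it is '1'.
Only Cyanops, Lithoma, Ophiyx, and Platyura show the derived state '0' for I, supporting them as a clade.
II: derived state '1' in Cyanops, Lithoma, and Platyura only — synapomorphy for {Cyanops, Lithoma, Platyura}.
III (derived state '0') is unique to Platyura (autapomorphy; uninformative for grouping).
Only Cyanops and Platyura show the derived state '1' for IV, supporting them as a clade.
Most parsimonious ingroup topology: ((((Cyanops,Platyura),Lithoma),Ophiyx),Theris).
The clade {Cyanops, Lithoma, Ophiyx, Platyura} is supported by I: its derived state '0' occurs in exactly those taxa and in no other taxon (including the outgroup).

I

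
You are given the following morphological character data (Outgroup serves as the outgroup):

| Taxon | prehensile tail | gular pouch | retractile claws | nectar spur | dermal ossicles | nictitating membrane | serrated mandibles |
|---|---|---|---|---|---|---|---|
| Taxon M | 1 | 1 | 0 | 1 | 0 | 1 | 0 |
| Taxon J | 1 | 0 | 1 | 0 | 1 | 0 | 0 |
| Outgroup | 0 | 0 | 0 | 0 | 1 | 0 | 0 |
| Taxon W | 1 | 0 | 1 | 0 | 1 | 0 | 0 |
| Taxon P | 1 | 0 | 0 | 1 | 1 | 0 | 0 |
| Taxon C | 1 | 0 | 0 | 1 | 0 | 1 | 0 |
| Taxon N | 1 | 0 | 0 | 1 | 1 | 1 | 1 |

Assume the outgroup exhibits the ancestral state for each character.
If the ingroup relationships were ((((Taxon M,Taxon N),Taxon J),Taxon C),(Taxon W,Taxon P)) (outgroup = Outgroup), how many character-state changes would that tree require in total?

12

Map each character onto ((((Taxon M,Taxon N),Taxon J),Taxon C),(Taxon W,Taxon P)) (rooted by Outgroup) and count the minimum state changes it requires (Fitch parsimony):
prehensile tail: 1; gular pouch: 1; retractile claws: 2; nectar spur: 3; dermal ossicles: 2; nictitating membrane: 2; serrated mandibles: 1.
Total tree length = 12.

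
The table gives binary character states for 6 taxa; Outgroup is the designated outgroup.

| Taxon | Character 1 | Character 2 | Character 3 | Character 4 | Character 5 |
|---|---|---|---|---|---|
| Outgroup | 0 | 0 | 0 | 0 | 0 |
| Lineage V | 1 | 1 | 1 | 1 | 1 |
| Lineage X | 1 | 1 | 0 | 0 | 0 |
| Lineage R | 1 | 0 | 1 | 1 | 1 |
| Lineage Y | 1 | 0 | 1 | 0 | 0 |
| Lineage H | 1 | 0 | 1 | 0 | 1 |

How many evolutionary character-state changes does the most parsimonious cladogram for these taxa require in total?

The outgroup has state '0' for every character, so '1' is the derived state throughout.
Character 1 (derived state '1') is shared by all ingroup taxa — unites the whole ingroup.
Character 2 groups Lineage V and Lineage X, which is incompatible with the clades supported by the remaining characters; treating it as convergent (homoplasy) costs fewer steps than any alternative tree.
Only Lineage H, Lineage R, Lineage V, and Lineage Y show the derived state '1' for Character 3, supporting them as a clade.
Only Lineage R and Lineage V show the derived state '1' for Character 4, supporting them as a clade.
Only Lineage H, Lineage R, and Lineage V show the derived state '1' for Character 5, supporting them as a clade.
Most parsimonious ingroup topology: ((((Lineage V,Lineage R),Lineage H),Lineage Y),Lineage X).
Changes per character on this tree: Character 1: 1; Character 2: 2; Character 3: 1; Character 4: 1; Character 5: 1.
Total = 6.

6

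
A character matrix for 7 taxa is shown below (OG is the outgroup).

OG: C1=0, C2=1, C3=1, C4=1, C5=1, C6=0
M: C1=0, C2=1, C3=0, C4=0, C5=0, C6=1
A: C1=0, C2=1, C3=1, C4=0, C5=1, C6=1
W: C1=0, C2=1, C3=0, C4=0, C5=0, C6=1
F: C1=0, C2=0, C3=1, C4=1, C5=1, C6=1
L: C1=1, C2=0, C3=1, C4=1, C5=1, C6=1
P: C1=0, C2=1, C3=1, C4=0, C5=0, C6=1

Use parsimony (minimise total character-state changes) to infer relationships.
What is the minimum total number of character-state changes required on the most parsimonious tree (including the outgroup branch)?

Character polarity is set by the outgroup: the derived state is whichever differs from the outgroup's state, so for C2, C3, C4, C5 the derived state is '0', and for the remaining characters it is '1'.
C1 (derived state '1') is unique to L (autapomorphy; uninformative for grouping).
C2: derived state '0' in F and L only — synapomorphy for {F, L}.
C3 (derived state '0') is shared by M and W — a synapomorphy uniting that clade.
C4 (derived state '0') is shared by A, M, P, and W — a synapomorphy uniting that clade.
C5 (derived state '0') is shared by M, P, and W — a synapomorphy uniting that clade.
C6 (derived state '1') is shared by all ingroup taxa — unites the whole ingroup.
Most parsimonious ingroup topology: ((A,((M,W),P)),(F,L)).
Changes per character on this tree: C1: 1; C2: 1; C3: 1; C4: 1; C5: 1; C6: 1.
Total = 6.

6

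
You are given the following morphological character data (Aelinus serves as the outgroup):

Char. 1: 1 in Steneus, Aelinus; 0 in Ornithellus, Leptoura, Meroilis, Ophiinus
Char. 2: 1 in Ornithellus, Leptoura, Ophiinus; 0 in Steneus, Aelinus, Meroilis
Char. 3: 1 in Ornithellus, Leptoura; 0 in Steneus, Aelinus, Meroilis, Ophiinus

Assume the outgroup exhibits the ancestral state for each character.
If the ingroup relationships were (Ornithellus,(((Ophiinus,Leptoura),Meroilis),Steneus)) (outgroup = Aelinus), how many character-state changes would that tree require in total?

6

Map each character onto (Ornithellus,(((Ophiinus,Leptoura),Meroilis),Steneus)) (rooted by Aelinus) and count the minimum state changes it requires (Fitch parsimony):
Char. 1: 2; Char. 2: 2; Char. 3: 2.
Total tree length = 6.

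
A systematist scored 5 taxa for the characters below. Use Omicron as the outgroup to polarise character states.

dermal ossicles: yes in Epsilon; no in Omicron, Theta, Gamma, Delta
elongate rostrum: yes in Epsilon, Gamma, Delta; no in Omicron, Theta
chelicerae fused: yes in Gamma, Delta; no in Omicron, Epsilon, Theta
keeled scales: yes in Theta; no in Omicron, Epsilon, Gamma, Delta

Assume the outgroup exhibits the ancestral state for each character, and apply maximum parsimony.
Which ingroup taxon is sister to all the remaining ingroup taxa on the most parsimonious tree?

Theta

The outgroup has state 'no' for every character, so 'yes' is the derived state throughout.
dermal ossicles: derived state 'yes' in Epsilon only — an autapomorphy, so it tells us nothing about relationships among taxa.
Only Delta, Epsilon, and Gamma show the derived state 'yes' for elongate rostrum, supporting them as a clade.
Only Delta and Gamma show the derived state 'yes' for chelicerae fused, supporting them as a clade.
keeled scales (derived state 'yes') is unique to Theta (autapomorphy; uninformative for grouping).
Most parsimonious ingroup topology: ((Epsilon,(Gamma,Delta)),Theta).
Theta is sister to the clade containing all other ingroup taxa, so it is the earliest-diverging (most basal) ingroup lineage.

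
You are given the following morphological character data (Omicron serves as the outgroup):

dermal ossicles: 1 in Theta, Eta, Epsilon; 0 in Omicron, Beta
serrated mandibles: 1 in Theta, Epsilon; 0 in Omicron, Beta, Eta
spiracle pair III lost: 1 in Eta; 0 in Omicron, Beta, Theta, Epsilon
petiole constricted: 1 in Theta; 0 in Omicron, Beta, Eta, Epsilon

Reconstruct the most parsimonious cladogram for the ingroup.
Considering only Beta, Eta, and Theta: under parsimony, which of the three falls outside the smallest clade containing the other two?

Beta

The outgroup has state '0' for every character, so '1' is the derived state throughout.
dermal ossicles (derived state '1') is shared by Epsilon, Eta, and Theta — a synapomorphy uniting that clade.
Only Epsilon and Theta show the derived state '1' for serrated mandibles, supporting them as a clade.
spiracle pair III lost (derived state '1') is unique to Eta (autapomorphy; uninformative for grouping).
petiole constricted (derived state '1') is unique to Theta (autapomorphy; uninformative for grouping).
Most parsimonious ingroup topology: (Beta,((Theta,Epsilon),Eta)).
Eta and Theta share a more recent common ancestor with each other than either does with Beta, so Beta is the least closely related of the three.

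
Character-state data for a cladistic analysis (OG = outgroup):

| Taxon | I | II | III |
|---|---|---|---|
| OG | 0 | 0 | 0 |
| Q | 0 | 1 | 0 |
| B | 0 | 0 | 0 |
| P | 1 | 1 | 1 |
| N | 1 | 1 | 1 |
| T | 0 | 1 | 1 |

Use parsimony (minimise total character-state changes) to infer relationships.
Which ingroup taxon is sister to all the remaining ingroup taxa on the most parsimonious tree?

B

The outgroup has state '0' for every character, so '1' is the derived state throughout.
Only N and P show the derived state '1' for I, supporting them as a clade.
II: derived state '1' in N, P, Q, and T only — synapomorphy for {N, P, Q, T}.
III (derived state '1') is shared by N, P, and T — a synapomorphy uniting that clade.
Most parsimonious ingroup topology: ((Q,((P,N),T)),B).
B is sister to the clade containing all other ingroup taxa, so it is the earliest-diverging (most basal) ingroup lineage.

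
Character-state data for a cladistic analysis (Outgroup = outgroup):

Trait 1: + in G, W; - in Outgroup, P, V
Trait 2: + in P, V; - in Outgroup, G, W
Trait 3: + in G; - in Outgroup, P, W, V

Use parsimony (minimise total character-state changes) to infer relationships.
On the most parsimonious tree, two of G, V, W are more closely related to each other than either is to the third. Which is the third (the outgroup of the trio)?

The outgroup has state '-' for every character, so '+' is the derived state throughout.
Only G and W show the derived state '+' for Trait 1, supporting them as a clade.
Trait 2 (derived state '+') is shared by P and V — a synapomorphy uniting that clade.
Trait 3: derived state '+' in G only — an autapomorphy, so it tells us nothing about relationships among taxa.
Most parsimonious ingroup topology: ((G,W),(P,V)).
W and G share a more recent common ancestor with each other than either does with V, so V is the least closely related of the three.

V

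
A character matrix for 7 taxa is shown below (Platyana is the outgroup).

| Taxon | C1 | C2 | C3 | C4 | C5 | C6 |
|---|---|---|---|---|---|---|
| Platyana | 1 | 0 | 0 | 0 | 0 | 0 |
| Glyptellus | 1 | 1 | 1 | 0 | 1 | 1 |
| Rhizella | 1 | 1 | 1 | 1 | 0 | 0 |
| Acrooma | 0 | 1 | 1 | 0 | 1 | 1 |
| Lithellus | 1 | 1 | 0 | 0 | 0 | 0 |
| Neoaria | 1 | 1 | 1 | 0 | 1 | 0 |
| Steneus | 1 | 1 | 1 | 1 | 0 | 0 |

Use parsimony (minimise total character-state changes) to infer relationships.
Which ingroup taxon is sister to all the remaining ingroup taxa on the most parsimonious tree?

Lithellus

Character polarity is set by the outgroup: the derived state is whichever differs from the outgroup's state, so for C1 the derived state is '0', and for the remaining characters it is '1'.
C1: derived state '0' in Acrooma only — an autapomorphy, so it tells us nothing about relationships among taxa.
All ingroup taxa share the derived state '1' for C2; it defines the ingroup but does not resolve relationships within it.
Only Acrooma, Glyptellus, Neoaria, Rhizella, and Steneus show the derived state '1' for C3, supporting them as a clade.
C4: derived state '1' in Rhizella and Steneus only — synapomorphy for {Rhizella, Steneus}.
C5: derived state '1' in Acrooma, Glyptellus, and Neoaria only — synapomorphy for {Acrooma, Glyptellus, Neoaria}.
C6: derived state '1' in Acrooma and Glyptellus only — synapomorphy for {Acrooma, Glyptellus}.
Most parsimonious ingroup topology: ((((Glyptellus,Acrooma),Neoaria),(Rhizella,Steneus)),Lithellus).
Lithellus is sister to the clade containing all other ingroup taxa, so it is the earliest-diverging (most basal) ingroup lineage.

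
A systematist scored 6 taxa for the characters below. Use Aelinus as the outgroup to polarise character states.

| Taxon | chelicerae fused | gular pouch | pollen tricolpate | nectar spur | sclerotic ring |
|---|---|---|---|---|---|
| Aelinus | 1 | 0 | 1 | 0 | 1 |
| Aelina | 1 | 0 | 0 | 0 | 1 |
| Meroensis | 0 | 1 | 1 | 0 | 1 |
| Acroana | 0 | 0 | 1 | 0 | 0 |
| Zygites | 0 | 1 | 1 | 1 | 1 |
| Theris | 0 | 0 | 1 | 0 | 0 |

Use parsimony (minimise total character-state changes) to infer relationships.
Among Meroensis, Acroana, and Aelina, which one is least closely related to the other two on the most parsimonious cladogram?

Aelina

Character polarity is set by the outgroup: the derived state is whichever differs from the outgroup's state, so for chelicerae fused, pollen tricolpate, sclerotic ring the derived state is '0', and for the remaining characters it is '1'.
chelicerae fused (derived state '0') is shared by Acroana, Meroensis, Theris, and Zygites — a synapomorphy uniting that clade.
gular pouch (derived state '1') is shared by Meroensis and Zygites — a synapomorphy uniting that clade.
pollen tricolpate: derived state '0' in Aelina only — an autapomorphy, so it tells us nothing about relationships among taxa.
nectar spur: derived state '1' in Zygites only — an autapomorphy, so it tells us nothing about relationships among taxa.
Only Acroana and Theris show the derived state '0' for sclerotic ring, supporting them as a clade.
Most parsimonious ingroup topology: (Aelina,((Meroensis,Zygites),(Acroana,Theris))).
Acroana and Meroensis share a more recent common ancestor with each other than either does with Aelina, so Aelina is the least closely related of the three.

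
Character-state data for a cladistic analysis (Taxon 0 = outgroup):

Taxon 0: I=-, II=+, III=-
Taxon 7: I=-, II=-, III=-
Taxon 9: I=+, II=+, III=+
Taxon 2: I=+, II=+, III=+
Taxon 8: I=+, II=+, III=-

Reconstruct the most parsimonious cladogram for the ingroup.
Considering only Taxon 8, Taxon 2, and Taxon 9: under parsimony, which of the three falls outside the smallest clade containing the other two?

Character polarity is set by the outgroup: the derived state is whichever differs from the outgroup's state, so for II the derived state is '-', and for the remaining characters it is '+'.
I (derived state '+') is shared by Taxon 2, Taxon 8, and Taxon 9 — a synapomorphy uniting that clade.
II (derived state '-') is unique to Taxon 7 (autapomorphy; uninformative for grouping).
Only Taxon 2 and Taxon 9 show the derived state '+' for III, supporting them as a clade.
Most parsimonious ingroup topology: (Taxon 7,((Taxon 9,Taxon 2),Taxon 8)).
Taxon 9 and Taxon 2 share a more recent common ancestor with each other than either does with Taxon 8, so Taxon 8 is the least closely related of the three.

Taxon 8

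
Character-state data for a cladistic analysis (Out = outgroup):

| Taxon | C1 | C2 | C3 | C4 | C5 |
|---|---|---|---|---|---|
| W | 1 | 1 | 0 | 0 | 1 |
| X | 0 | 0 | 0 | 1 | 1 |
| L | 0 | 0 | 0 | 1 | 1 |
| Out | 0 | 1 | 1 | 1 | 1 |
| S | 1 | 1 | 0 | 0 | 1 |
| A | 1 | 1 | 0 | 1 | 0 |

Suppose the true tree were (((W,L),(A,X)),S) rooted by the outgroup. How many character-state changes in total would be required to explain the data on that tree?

9

Map each character onto (((W,L),(A,X)),S) (rooted by Out) and count the minimum state changes it requires (Fitch parsimony):
C1: 3; C2: 2; C3: 1; C4: 2; C5: 1.
Total tree length = 9.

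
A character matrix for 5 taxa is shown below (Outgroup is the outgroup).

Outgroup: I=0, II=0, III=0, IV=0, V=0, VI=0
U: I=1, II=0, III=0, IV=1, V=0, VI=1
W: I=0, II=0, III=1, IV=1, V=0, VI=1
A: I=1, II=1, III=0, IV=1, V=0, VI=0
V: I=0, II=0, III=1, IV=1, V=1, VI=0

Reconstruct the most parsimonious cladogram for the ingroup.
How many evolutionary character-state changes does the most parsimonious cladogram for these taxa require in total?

The outgroup has state '0' for every character, so '1' is the derived state throughout.
Only A and U show the derived state '1' for I, supporting them as a clade.
II: derived state '1' in A only — an autapomorphy, so it tells us nothing about relationships among taxa.
Only V and W show the derived state '1' for III, supporting them as a clade.
IV (derived state '1') is shared by all ingroup taxa — unites the whole ingroup.
V: derived state '1' in V only — an autapomorphy, so it tells us nothing about relationships among taxa.
VI (state '1') occurs in U and W but conflicts with the nesting implied by the other characters — most parsimoniously interpreted as homoplasy.
Most parsimonious ingroup topology: ((U,A),(W,V)).
Changes per character on this tree: I: 1; II: 1; III: 1; IV: 1; V: 1; VI: 2.
Total = 7.

7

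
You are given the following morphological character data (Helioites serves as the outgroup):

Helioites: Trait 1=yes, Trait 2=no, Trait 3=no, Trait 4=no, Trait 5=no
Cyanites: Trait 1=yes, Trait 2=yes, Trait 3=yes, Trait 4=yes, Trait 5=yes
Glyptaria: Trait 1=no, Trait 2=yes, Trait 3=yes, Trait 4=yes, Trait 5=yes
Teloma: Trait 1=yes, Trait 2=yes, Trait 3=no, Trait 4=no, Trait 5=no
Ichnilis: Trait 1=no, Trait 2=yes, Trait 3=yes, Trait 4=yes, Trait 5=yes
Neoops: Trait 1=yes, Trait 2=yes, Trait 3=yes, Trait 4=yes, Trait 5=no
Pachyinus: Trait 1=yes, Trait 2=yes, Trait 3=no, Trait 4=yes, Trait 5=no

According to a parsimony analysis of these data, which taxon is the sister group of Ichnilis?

Glyptaria

Character polarity is set by the outgroup: the derived state is whichever differs from the outgroup's state, so for Trait 1 the derived state is 'no', and for the remaining characters it is 'yes'.
Only Glyptaria and Ichnilis show the derived state 'no' for Trait 1, supporting them as a clade.
All ingroup taxa share the derived state 'yes' for Trait 2; it defines the ingroup but does not resolve relationships within it.
Only Cyanites, Glyptaria, Ichnilis, and Neoops show the derived state 'yes' for Trait 3, supporting them as a clade.
Only Cyanites, Glyptaria, Ichnilis, Neoops, and Pachyinus show the derived state 'yes' for Trait 4, supporting them as a clade.
Trait 5: derived state 'yes' in Cyanites, Glyptaria, and Ichnilis only — synapomorphy for {Cyanites, Glyptaria, Ichnilis}.
Most parsimonious ingroup topology: ((((Cyanites,(Glyptaria,Ichnilis)),Neoops),Pachyinus),Teloma).
Ichnilis and Glyptaria form a cherry on this tree, so they are sister taxa.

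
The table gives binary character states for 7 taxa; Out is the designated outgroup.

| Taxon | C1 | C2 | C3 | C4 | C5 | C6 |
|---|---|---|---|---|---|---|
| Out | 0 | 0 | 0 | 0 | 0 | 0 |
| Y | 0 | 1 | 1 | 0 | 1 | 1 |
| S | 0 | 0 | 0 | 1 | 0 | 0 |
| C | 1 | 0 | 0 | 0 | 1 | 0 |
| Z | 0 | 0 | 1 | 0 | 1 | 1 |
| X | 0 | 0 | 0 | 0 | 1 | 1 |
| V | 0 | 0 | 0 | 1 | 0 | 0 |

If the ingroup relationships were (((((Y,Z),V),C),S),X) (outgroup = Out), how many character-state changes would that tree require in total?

Map each character onto (((((Y,Z),V),C),S),X) (rooted by Out) and count the minimum state changes it requires (Fitch parsimony):
C1: 1; C2: 1; C3: 1; C4: 2; C5: 3; C6: 2.
Total tree length = 10.

10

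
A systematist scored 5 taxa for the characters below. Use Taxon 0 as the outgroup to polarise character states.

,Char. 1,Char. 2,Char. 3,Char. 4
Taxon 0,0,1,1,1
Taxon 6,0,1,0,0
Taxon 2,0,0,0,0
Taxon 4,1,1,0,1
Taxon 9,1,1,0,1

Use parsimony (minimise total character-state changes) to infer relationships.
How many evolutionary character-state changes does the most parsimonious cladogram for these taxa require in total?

Character polarity is set by the outgroup: the derived state is whichever differs from the outgroup's state, so for Char. 2, Char. 3, Char. 4 the derived state is '0', and for the remaining characters it is '1'.
Char. 1 (derived state '1') is shared by Taxon 4 and Taxon 9 — a synapomorphy uniting that clade.
Char. 2: derived state '0' in Taxon 2 only — an autapomorphy, so it tells us nothing about relationships among taxa.
All ingroup taxa share the derived state '0' for Char. 3; it defines the ingroup but does not resolve relationships within it.
Char. 4 (derived state '0') is shared by Taxon 2 and Taxon 6 — a synapomorphy uniting that clade.
Most parsimonious ingroup topology: ((Taxon 6,Taxon 2),(Taxon 4,Taxon 9)).
Changes per character on this tree: Char. 1: 1; Char. 2: 1; Char. 3: 1; Char. 4: 1.
Total = 4.

4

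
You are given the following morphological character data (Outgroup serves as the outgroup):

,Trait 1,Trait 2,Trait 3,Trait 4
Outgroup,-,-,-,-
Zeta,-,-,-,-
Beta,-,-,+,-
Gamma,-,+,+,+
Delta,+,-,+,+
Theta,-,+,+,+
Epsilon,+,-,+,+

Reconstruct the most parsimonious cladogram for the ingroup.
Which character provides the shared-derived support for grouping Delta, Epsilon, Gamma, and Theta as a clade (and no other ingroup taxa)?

The outgroup has state '-' for every character, so '+' is the derived state throughout.
Trait 1: derived state '+' in Delta and Epsilon only — synapomorphy for {Delta, Epsilon}.
Trait 2: derived state '+' in Gamma and Theta only — synapomorphy for {Gamma, Theta}.
Only Beta, Delta, Epsilon, Gamma, and Theta show the derived state '+' for Trait 3, supporting them as a clade.
Trait 4 (derived state '+') is shared by Delta, Epsilon, Gamma, and Theta — a synapomorphy uniting that clade.
Most parsimonious ingroup topology: (Zeta,(Beta,((Gamma,Theta),(Delta,Epsilon)))).
The clade {Delta, Epsilon, Gamma, Theta} is supported by Trait 4: its derived state '+' occurs in exactly those taxa and in no other taxon (including the outgroup).

Trait 4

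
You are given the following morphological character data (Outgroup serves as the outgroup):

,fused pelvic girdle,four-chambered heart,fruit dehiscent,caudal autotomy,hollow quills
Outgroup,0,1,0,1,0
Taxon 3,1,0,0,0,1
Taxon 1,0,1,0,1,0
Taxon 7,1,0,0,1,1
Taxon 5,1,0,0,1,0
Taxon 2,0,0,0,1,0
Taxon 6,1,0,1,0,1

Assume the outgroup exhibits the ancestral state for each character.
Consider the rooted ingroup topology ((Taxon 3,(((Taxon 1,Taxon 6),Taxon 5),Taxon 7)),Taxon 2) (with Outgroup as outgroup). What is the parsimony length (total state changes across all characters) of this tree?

10

Map each character onto ((Taxon 3,(((Taxon 1,Taxon 6),Taxon 5),Taxon 7)),Taxon 2) (rooted by Outgroup) and count the minimum state changes it requires (Fitch parsimony):
fused pelvic girdle: 2; four-chambered heart: 2; fruit dehiscent: 1; caudal autotomy: 2; hollow quills: 3.
Total tree length = 10.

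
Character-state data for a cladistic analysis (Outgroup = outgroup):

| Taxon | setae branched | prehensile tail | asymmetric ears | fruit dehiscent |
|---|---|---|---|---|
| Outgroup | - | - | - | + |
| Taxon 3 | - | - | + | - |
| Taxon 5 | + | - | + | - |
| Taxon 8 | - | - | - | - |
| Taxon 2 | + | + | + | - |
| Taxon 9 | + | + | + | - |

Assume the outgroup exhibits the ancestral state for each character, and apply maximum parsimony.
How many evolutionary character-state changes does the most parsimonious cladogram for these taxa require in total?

Character polarity is set by the outgroup: the derived state is whichever differs from the outgroup's state, so for fruit dehiscent the derived state is '-', and for the remaining characters it is '+'.
setae branched: derived state '+' in Taxon 2, Taxon 5, and Taxon 9 only — synapomorphy for {Taxon 2, Taxon 5, Taxon 9}.
Only Taxon 2 and Taxon 9 show the derived state '+' for prehensile tail, supporting them as a clade.
Only Taxon 2, Taxon 3, Taxon 5, and Taxon 9 show the derived state '+' for asymmetric ears, supporting them as a clade.
All ingroup taxa share the derived state '-' for fruit dehiscent; it defines the ingroup but does not resolve relationships within it.
Most parsimonious ingroup topology: ((Taxon 3,(Taxon 5,(Taxon 2,Taxon 9))),Taxon 8).
Changes per character on this tree: setae branched: 1; prehensile tail: 1; asymmetric ears: 1; fruit dehiscent: 1.
Total = 4.

4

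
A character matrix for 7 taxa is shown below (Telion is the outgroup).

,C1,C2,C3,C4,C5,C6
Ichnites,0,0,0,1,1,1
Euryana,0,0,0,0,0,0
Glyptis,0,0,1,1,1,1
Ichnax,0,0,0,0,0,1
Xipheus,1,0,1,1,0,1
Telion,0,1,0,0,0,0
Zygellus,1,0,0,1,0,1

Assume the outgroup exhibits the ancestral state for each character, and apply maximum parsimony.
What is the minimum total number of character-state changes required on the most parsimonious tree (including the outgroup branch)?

7

Character polarity is set by the outgroup: the derived state is whichever differs from the outgroup's state, so for C2 the derived state is '0', and for the remaining characters it is '1'.
Only Xipheus and Zygellus show the derived state '1' for C1, supporting them as a clade.
All ingroup taxa share the derived state '0' for C2; it defines the ingroup but does not resolve relationships within it.
C3 (state '1') occurs in Glyptis and Xipheus but conflicts with the nesting implied by the other characters — most parsimoniously interpreted as homoplasy.
Only Glyptis, Ichnites, Xipheus, and Zygellus show the derived state '1' for C4, supporting them as a clade.
Only Glyptis and Ichnites show the derived state '1' for C5, supporting them as a clade.
C6: derived state '1' in Glyptis, Ichnax, Ichnites, Xipheus, and Zygellus only — synapomorphy for {Glyptis, Ichnax, Ichnites, Xipheus, Zygellus}.
Most parsimonious ingroup topology: (Euryana,(((Ichnites,Glyptis),(Zygellus,Xipheus)),Ichnax)).
Changes per character on this tree: C1: 1; C2: 1; C3: 2; C4: 1; C5: 1; C6: 1.
Total = 7.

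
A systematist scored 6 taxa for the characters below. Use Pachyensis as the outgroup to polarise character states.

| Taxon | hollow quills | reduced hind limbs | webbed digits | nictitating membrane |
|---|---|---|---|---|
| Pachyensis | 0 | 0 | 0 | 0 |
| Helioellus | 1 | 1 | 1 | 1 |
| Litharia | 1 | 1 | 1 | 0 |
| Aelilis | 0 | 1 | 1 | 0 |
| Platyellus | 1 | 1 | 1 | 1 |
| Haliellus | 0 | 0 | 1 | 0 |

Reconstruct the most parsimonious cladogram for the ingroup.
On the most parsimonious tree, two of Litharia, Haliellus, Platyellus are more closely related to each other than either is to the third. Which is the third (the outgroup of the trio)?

The outgroup has state '0' for every character, so '1' is the derived state throughout.
hollow quills: derived state '1' in Helioellus, Litharia, and Platyellus only — synapomorphy for {Helioellus, Litharia, Platyellus}.
reduced hind limbs (derived state '1') is shared by Aelilis, Helioellus, Litharia, and Platyellus — a synapomorphy uniting that clade.
webbed digits (derived state '1') is shared by all ingroup taxa — unites the whole ingroup.
nictitating membrane: derived state '1' in Helioellus and Platyellus only — synapomorphy for {Helioellus, Platyellus}.
Most parsimonious ingroup topology: ((((Helioellus,Platyellus),Litharia),Aelilis),Haliellus).
Platyellus and Litharia share a more recent common ancestor with each other than either does with Haliellus, so Haliellus is the least closely related of the three.

Haliellus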